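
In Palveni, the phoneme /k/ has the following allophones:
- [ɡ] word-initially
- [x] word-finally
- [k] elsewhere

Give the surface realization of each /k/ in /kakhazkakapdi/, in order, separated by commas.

[ɡ], [k], [k], [k]

Occurrence 1 (position 1): word-initially → [ɡ].
Occurrence 2 (position 3): no conditioning environment matches → elsewhere allophone [k].
Occurrence 3 (position 7): no conditioning environment matches → elsewhere allophone [k].
Occurrence 4 (position 9): no conditioning environment matches → elsewhere allophone [k].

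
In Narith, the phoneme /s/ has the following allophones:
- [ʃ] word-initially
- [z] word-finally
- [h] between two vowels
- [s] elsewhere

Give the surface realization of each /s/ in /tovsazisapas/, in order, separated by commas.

[s], [h], [z]

Occurrence 1 (position 4): no conditioning environment matches → elsewhere allophone [s].
Occurrence 2 (position 8): between two vowels → [h].
Occurrence 3 (position 12): word-finally → [z].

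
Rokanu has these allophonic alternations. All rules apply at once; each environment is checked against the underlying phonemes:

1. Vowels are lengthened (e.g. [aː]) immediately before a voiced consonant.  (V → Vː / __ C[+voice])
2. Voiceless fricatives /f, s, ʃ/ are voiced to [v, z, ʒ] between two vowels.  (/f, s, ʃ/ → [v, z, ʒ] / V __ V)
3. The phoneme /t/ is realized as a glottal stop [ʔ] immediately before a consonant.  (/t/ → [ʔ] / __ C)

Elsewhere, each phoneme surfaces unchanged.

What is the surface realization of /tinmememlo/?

[tiːnmeːmeːmlo]

/t/ — word-initial; rule 3 does not apply here → [t].
/i/ (between /t/ and /n/) occurs before a voiced consonant → [iː] by rule 1.
/n/ — not in any rule's target class → [n].
/m/ (between /n/ and /e/): no rule targets it → [m].
/e/ (between /m/ and /m/): before a voiced consonant, so rule 1 applies → [eː].
/m/ (between /e/ and /e/) is unaffected → [m].
/e/ (between /m/ and /m/): before a voiced consonant, so rule 1 applies → [eː].
/m/ (between /e/ and /l/) is unaffected → [m].
/l/ — not in any rule's target class → [l].
/o/ (word-final): rule 1 targets it, but not before a voiced consonant → unchanged [o].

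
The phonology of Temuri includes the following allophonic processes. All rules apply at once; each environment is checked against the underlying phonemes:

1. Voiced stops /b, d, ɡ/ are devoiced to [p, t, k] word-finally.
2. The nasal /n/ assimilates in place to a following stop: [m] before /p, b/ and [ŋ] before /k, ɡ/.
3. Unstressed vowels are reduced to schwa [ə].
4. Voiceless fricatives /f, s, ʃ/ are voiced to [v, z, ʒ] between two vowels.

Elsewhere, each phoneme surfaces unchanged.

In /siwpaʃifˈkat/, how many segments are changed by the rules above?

Segments that undergo a rule: /i/ → [ə] (rule 3); /a/ → [ə] (rule 3); /ʃ/ → [ʒ] (rule 4); /i/ → [ə] (rule 3).
All other segments surface unchanged.

4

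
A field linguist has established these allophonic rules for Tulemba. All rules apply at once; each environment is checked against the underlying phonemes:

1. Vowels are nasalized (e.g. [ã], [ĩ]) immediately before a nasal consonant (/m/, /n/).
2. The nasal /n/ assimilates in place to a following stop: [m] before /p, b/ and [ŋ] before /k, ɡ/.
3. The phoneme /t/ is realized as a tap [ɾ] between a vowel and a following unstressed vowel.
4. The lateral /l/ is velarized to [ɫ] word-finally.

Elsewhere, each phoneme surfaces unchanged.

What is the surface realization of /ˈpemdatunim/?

[ˈpẽmdaɾũnĩm]

/p/ — not in any rule's target class → [p].
/e/ meets the environment for rule 1 (before a nasal consonant) → [ẽ].
/m/ (between /e/ and /d/) is unaffected → [m].
/d/ (between /m/ and /a/) is unaffected → [d].
/a/ (between /d/ and /t/) fails the environment for rule 1, so it stays [a].
/t/ — between /a/ and /u/, between a vowel and a following unstressed vowel — surfaces as [ɾ] (rule 3).
/u/ meets the environment for rule 1 (before a nasal consonant) → [ũ].
/n/ (between /u/ and /i/) is in the target of rule 2 but the environment (before a labial or velar stop) is not met → [n].
/i/ meets the environment for rule 1 (before a nasal consonant) → [ĩ].
/m/ (word-final) is unaffected → [m].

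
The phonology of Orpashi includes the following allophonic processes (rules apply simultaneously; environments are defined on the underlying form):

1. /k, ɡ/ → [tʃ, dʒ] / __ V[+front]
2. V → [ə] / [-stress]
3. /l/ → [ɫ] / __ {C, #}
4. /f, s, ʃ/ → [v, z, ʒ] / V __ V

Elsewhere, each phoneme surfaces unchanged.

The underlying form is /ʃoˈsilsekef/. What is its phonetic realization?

[ʃəˈziɫsətʃəf]

/ʃ/ (word-initial): rule 4 targets it, but not between two vowels → unchanged [ʃ].
/o/ meets the environment for rule 2 (in an unstressed syllable) → [ə].
/s/ meets the environment for rule 4 (between two vowels) → [z].
/i/ — between /s/ and /l/; rule 2 does not apply here → [i].
/l/ (between /i/ and /s/) occurs word-finally or immediately before a consonant → [ɫ] by rule 3.
/s/ (between /l/ and /e/) is in the target of rule 4 but the environment (between two vowels) is not met → [s].
/e/ (between /s/ and /k/): in an unstressed syllable, so rule 2 applies → [ə].
/k/ meets the environment for rule 1 (before a front vowel) → [tʃ].
/e/ (between /k/ and /f/) occurs in an unstressed syllable → [ə] by rule 2.
/f/ (word-final): rule 4 targets it, but not between two vowels → unchanged [f].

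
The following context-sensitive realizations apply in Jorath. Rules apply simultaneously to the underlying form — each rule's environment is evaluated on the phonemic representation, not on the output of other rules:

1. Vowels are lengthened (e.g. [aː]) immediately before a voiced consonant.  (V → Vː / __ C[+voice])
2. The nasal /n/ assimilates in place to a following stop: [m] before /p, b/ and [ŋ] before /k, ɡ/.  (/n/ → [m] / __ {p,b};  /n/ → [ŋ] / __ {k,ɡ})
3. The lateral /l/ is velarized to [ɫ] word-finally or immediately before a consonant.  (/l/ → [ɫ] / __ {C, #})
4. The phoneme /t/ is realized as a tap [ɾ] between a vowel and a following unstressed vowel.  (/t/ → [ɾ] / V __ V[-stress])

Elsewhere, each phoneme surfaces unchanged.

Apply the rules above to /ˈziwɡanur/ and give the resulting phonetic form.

[ˈziːwɡaːnuːr]

/z/ (word-initial): no rule targets it → [z].
/i/ (between /z/ and /w/) occurs before a voiced consonant → [iː] by rule 1.
/w/ — not in any rule's target class → [w].
/ɡ/ stays [ɡ].
/a/ (between /ɡ/ and /n/): before a voiced consonant, so rule 1 applies → [aː].
/n/ (between /a/ and /u/): rule 2 targets it, but not before a labial or velar stop → unchanged [n].
/u/ (between /n/ and /r/): before a voiced consonant, so rule 1 applies → [uː].
/r/ (word-final) is unaffected → [r].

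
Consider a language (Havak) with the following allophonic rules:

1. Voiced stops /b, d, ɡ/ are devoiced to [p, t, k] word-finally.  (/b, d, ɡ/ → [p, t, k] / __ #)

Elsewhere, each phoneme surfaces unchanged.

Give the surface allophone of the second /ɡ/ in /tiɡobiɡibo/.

[ɡ]

/ɡ/ (between /i/ and /i/) fails the environment for rule 1, so it stays [ɡ].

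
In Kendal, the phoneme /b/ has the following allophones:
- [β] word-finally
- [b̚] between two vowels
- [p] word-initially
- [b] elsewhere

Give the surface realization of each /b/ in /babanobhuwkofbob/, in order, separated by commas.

[p], [b̚], [b], [b], [β]

Occurrence 1 (position 1): word-initially → [p].
Occurrence 2 (position 3): between two vowels → [b̚].
Occurrence 3 (position 7): no conditioning environment matches → elsewhere allophone [b].
Occurrence 4 (position 14): no conditioning environment matches → elsewhere allophone [b].
Occurrence 5 (position 16): word-finally → [β].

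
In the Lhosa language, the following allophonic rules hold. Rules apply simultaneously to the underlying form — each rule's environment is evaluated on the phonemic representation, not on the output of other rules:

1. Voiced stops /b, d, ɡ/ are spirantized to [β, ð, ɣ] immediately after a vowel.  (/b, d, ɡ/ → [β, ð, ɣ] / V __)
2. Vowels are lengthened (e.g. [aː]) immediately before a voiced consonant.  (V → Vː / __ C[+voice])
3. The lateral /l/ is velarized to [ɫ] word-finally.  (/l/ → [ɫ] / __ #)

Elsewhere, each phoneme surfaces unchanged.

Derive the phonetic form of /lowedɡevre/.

/l/ — word-initial; rule 3 does not apply here → [l].
Rule 2 applies to /o/ (between /l/ and /w/: before a voiced consonant) → [oː].
/w/ (between /o/ and /e/) is unaffected → [w].
/e/ — between /w/ and /d/, before a voiced consonant — surfaces as [eː] (rule 2).
/d/ (between /e/ and /ɡ/): immediately after a vowel, so rule 1 applies → [ð].
/ɡ/ — between /d/ and /e/; rule 1 does not apply here → [ɡ].
Rule 2 applies to /e/ (between /ɡ/ and /v/: before a voiced consonant) → [eː].
/v/ (between /e/ and /r/) is unaffected → [v].
/r/ stays [r].
/e/ (word-final): rule 2 targets it, but not before a voiced consonant → unchanged [e].

[loːweːðɡeːvre]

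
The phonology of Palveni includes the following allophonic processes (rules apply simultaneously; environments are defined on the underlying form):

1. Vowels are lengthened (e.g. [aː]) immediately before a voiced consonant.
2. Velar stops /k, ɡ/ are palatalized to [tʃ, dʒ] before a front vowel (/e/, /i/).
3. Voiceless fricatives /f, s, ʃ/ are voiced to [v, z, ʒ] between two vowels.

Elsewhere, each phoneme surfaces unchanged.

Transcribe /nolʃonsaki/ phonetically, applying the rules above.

[noːlʃoːnsatʃi]

/n/ (word-initial): no rule targets it → [n].
/o/ (between /n/ and /l/): before a voiced consonant, so rule 1 applies → [oː].
/l/ stays [l].
/ʃ/ (between /l/ and /o/): rule 3 targets it, but not between two vowels → unchanged [ʃ].
/o/ (between /ʃ/ and /n/): before a voiced consonant, so rule 1 applies → [oː].
/n/ (between /o/ and /s/): no rule targets it → [n].
/s/ (between /n/ and /a/): rule 3 targets it, but not between two vowels → unchanged [s].
/a/ — between /s/ and /k/; rule 1 does not apply here → [a].
/k/ — between /a/ and /i/, before a front vowel — surfaces as [tʃ] (rule 2).
/i/ — word-final; rule 1 does not apply here → [i].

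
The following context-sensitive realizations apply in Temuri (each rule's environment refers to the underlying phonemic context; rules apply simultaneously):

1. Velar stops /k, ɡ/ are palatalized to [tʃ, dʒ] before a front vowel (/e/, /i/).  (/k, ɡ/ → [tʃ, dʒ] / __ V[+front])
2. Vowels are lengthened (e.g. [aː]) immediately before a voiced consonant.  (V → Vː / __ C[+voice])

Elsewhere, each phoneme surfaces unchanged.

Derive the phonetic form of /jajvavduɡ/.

/j/ (word-initial): no rule targets it → [j].
/a/ — between /j/ and /j/, before a voiced consonant — surfaces as [aː] (rule 2).
/j/ (between /a/ and /v/): no rule targets it → [j].
/v/ — not in any rule's target class → [v].
/a/ meets the environment for rule 2 (before a voiced consonant) → [aː].
/v/ (between /a/ and /d/): no rule targets it → [v].
/d/ stays [d].
/u/ (between /d/ and /ɡ/) occurs before a voiced consonant → [uː] by rule 2.
/ɡ/ — word-final; rule 1 does not apply here → [ɡ].

[jaːjvaːvduːɡ]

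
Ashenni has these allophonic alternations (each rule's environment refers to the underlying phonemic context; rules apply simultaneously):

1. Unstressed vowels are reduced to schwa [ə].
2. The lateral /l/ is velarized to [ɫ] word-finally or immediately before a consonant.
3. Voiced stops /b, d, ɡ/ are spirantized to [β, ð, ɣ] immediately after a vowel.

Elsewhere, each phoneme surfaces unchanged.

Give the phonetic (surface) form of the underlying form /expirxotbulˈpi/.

/e/ — word-initial, in an unstressed syllable — surfaces as [ə] (rule 1).
/i/ (between /p/ and /r/): in an unstressed syllable, so rule 1 applies → [ə].
/o/ — between /x/ and /t/, in an unstressed syllable — surfaces as [ə] (rule 1).
/b/ — between /t/ and /u/; rule 3 does not apply here → [b].
/u/ (between /b/ and /l/): in an unstressed syllable, so rule 1 applies → [ə].
Rule 2 applies to /l/ (between /u/ and /p/: word-finally or immediately before a consonant) → [ɫ].
/i/ (word-final) fails the environment for rule 1, so it stays [i].

[əxpərxətbəɫˈpi]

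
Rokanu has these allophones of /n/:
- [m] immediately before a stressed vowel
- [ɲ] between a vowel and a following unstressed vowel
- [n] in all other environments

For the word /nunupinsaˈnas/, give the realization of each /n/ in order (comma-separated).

Occurrence 1 (position 1): no conditioning environment matches → elsewhere allophone [n].
Occurrence 2 (position 3): between a vowel and a following unstressed vowel → [ɲ].
Occurrence 3 (position 7): no conditioning environment matches → elsewhere allophone [n].
Occurrence 4 (position 10): immediately before a stressed vowel → [m].

[n], [ɲ], [n], [m]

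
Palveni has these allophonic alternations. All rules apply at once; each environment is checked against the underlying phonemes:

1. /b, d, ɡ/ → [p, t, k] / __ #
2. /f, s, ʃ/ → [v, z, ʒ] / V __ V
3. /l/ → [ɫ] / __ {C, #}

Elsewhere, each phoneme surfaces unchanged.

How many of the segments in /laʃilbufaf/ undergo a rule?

3

Segments that undergo a rule: /ʃ/ → [ʒ] (rule 2); /l/ → [ɫ] (rule 3); /f/ → [v] (rule 2).
All other segments surface unchanged.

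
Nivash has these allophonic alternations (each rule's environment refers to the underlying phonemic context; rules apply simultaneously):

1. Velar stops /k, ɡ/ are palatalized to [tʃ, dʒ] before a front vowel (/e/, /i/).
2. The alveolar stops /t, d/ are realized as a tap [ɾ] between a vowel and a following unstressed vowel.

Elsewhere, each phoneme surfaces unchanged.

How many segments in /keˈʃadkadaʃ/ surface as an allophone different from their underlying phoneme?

Segments that undergo a rule: /k/ → [tʃ] (rule 1); /d/ → [ɾ] (rule 2).
All other segments surface unchanged.

2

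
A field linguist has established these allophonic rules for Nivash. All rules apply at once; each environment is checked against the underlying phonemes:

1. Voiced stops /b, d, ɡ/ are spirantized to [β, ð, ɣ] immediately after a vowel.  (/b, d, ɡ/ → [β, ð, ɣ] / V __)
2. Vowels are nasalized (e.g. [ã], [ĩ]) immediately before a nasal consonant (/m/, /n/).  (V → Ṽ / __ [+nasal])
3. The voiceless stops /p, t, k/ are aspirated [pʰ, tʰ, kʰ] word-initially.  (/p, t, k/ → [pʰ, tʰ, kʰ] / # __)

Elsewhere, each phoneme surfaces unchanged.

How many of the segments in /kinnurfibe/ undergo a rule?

Segments that undergo a rule: /k/ → [kʰ] (rule 3); /i/ → [ĩ] (rule 2); /b/ → [β] (rule 1).
All other segments surface unchanged.

3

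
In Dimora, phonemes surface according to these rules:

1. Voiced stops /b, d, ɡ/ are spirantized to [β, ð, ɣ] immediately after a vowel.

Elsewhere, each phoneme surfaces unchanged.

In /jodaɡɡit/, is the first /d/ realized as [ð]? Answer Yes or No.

Yes

Rule 1 applies to /d/ (between /o/ and /a/: immediately after a vowel) → [ð].
The actual realization is [ð], which matches [ð].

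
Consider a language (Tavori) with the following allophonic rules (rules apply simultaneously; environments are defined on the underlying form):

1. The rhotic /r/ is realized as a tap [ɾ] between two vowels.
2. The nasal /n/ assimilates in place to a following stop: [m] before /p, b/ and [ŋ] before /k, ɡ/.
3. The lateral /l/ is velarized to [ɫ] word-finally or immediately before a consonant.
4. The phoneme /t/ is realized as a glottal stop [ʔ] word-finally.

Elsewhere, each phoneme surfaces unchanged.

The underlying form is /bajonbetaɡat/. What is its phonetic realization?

/b/ — not in any rule's target class → [b].
/a/ stays [a].
/j/ — not in any rule's target class → [j].
/o/ — not in any rule's target class → [o].
/n/ (between /o/ and /b/) occurs before a labial or velar stop → [m] by rule 2.
/b/ stays [b].
/e/ (between /b/ and /t/): no rule targets it → [e].
/t/ — between /e/ and /a/; rule 4 does not apply here → [t].
/a/ — not in any rule's target class → [a].
/ɡ/ stays [ɡ].
/a/ (between /ɡ/ and /t/): no rule targets it → [a].
/t/ (word-final) occurs word-finally → [ʔ] by rule 4.

[bajombetaɡaʔ]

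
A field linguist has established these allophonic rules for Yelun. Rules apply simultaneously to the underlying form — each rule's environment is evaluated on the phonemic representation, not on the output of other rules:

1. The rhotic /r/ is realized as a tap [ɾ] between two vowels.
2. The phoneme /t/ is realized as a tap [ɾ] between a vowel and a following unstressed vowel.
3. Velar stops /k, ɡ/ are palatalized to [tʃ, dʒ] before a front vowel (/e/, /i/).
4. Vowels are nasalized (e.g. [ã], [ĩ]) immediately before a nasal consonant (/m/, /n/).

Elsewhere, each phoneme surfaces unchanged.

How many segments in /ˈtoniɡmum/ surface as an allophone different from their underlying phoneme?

Segments that undergo a rule: /o/ → [õ] (rule 4); /u/ → [ũ] (rule 4).
All other segments surface unchanged.

2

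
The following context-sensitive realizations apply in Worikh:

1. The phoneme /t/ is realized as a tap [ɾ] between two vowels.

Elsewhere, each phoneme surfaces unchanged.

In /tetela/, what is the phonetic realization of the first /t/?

[t]

/t/ (word-initial) fails the environment for rule 1, so it stays [t].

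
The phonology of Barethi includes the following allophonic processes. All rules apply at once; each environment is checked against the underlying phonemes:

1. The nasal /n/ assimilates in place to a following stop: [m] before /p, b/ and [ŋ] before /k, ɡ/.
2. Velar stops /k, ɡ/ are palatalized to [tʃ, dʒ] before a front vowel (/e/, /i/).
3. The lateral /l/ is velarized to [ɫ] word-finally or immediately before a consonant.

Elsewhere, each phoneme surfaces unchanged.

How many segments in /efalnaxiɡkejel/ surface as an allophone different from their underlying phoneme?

3

Segments that undergo a rule: /l/ → [ɫ] (rule 3); /k/ → [tʃ] (rule 2); /l/ → [ɫ] (rule 3).
All other segments surface unchanged.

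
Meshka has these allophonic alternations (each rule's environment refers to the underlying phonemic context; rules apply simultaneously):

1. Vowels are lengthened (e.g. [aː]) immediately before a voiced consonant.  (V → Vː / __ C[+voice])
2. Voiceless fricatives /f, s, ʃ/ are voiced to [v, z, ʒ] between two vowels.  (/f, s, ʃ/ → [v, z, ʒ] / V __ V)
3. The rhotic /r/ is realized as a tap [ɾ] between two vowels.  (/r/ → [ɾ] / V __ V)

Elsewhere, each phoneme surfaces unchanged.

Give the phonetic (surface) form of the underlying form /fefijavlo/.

[feviːjaːvlo]

/f/ (word-initial): rule 2 targets it, but not between two vowels → unchanged [f].
/e/ (between /f/ and /f/): rule 1 targets it, but not before a voiced consonant → unchanged [e].
Rule 2 applies to /f/ (between /e/ and /i/: between two vowels) → [v].
/i/ (between /f/ and /j/): before a voiced consonant, so rule 1 applies → [iː].
/j/ stays [j].
/a/ meets the environment for rule 1 (before a voiced consonant) → [aː].
/v/ stays [v].
/l/ (between /v/ and /o/): no rule targets it → [l].
/o/ — word-final; rule 1 does not apply here → [o].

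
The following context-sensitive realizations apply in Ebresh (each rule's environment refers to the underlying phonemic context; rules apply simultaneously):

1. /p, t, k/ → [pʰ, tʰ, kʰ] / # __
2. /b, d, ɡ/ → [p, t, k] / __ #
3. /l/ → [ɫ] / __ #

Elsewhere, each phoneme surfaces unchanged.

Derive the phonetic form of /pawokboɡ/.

[pʰawokbok]

Rule 1 applies to /p/ (word-initial: word-initially) → [pʰ].
/a/ (between /p/ and /w/): no rule targets it → [a].
/w/ (between /a/ and /o/): no rule targets it → [w].
/o/ (between /w/ and /k/) is unaffected → [o].
/k/ (between /o/ and /b/) fails the environment for rule 1, so it stays [k].
/b/ — between /k/ and /o/; rule 2 does not apply here → [b].
/o/ (between /b/ and /ɡ/) is unaffected → [o].
/ɡ/ meets the environment for rule 2 (word-finally) → [k].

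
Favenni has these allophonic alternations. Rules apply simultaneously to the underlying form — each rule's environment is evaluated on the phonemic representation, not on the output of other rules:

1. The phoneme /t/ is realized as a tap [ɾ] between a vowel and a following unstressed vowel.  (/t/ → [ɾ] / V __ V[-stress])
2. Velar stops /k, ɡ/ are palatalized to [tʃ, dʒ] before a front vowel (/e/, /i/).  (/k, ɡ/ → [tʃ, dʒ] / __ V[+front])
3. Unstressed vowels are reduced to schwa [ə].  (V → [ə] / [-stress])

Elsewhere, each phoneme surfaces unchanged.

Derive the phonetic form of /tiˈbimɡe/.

/t/ (word-initial): rule 1 targets it, but not between a vowel and a following unstressed vowel → unchanged [t].
/i/ meets the environment for rule 3 (in an unstressed syllable) → [ə].
/i/ (between /b/ and /m/) fails the environment for rule 3, so it stays [i].
/ɡ/ meets the environment for rule 2 (before a front vowel) → [dʒ].
/e/ meets the environment for rule 3 (in an unstressed syllable) → [ə].

[təˈbimdʒə]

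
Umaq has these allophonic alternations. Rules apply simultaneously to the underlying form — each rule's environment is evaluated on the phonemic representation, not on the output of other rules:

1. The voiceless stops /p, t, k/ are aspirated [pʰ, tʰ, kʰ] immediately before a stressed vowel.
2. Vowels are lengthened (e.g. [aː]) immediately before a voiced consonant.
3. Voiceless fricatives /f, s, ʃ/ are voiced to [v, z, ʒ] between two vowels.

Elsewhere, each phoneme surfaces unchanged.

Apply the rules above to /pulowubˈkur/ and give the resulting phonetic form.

[puːloːwuːbˈkʰuːr]

/p/ (word-initial) fails the environment for rule 1, so it stays [p].
/u/ meets the environment for rule 2 (before a voiced consonant) → [uː].
/l/ stays [l].
Rule 2 applies to /o/ (between /l/ and /w/: before a voiced consonant) → [oː].
/w/ (between /o/ and /u/) is unaffected → [w].
/u/ meets the environment for rule 2 (before a voiced consonant) → [uː].
/b/ (between /u/ and /k/) is unaffected → [b].
/k/ (between /b/ and /u/): immediately before a stressed vowel, so rule 1 applies → [kʰ].
Rule 2 applies to /u/ (between /k/ and /r/: before a voiced consonant) → [uː].
/r/ stays [r].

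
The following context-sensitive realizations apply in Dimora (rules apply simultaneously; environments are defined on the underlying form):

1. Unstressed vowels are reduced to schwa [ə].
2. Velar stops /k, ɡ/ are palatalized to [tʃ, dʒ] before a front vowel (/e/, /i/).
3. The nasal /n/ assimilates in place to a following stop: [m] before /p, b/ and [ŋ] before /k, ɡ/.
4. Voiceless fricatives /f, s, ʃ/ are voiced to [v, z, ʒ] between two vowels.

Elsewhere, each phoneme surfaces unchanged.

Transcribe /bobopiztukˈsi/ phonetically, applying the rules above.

[bəbəpəztəkˈsi]

/b/ stays [b].
/o/ (between /b/ and /b/) occurs in an unstressed syllable → [ə] by rule 1.
/b/ stays [b].
/o/ (between /b/ and /p/) occurs in an unstressed syllable → [ə] by rule 1.
/p/ — not in any rule's target class → [p].
/i/ (between /p/ and /z/) occurs in an unstressed syllable → [ə] by rule 1.
/z/ (between /i/ and /t/): no rule targets it → [z].
/t/ — not in any rule's target class → [t].
/u/ (between /t/ and /k/): in an unstressed syllable, so rule 1 applies → [ə].
/k/ (between /u/ and /s/) is in the target of rule 2 but the environment (before a front vowel) is not met → [k].
/s/ (between /k/ and /i/): rule 4 targets it, but not between two vowels → unchanged [s].
/i/ — word-final; rule 1 does not apply here → [i].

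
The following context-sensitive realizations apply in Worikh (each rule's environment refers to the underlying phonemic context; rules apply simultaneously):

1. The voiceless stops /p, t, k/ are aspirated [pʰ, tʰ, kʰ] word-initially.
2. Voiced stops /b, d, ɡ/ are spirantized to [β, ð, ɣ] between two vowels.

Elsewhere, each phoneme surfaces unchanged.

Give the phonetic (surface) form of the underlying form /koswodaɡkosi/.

[kʰoswoðaɡkosi]

Rule 1 applies to /k/ (word-initial: word-initially) → [kʰ].
/o/ stays [o].
/s/ (between /o/ and /w/) is unaffected → [s].
/w/ — not in any rule's target class → [w].
/o/ (between /w/ and /d/) is unaffected → [o].
Rule 2 applies to /d/ (between /o/ and /a/: between two vowels) → [ð].
/a/ stays [a].
/ɡ/ (between /a/ and /k/) fails the environment for rule 2, so it stays [ɡ].
/k/ (between /ɡ/ and /o/) fails the environment for rule 1, so it stays [k].
/o/ — not in any rule's target class → [o].
/s/ stays [s].
/i/ stays [i].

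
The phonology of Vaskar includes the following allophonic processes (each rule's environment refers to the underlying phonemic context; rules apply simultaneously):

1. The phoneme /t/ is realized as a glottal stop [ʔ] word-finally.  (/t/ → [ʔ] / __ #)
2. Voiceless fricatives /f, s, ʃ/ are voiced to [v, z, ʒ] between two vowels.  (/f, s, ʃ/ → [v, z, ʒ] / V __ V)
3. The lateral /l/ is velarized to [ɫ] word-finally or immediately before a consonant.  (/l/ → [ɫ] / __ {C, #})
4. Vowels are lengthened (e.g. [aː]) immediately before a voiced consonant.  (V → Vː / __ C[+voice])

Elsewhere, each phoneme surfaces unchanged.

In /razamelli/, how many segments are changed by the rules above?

Segments that undergo a rule: /a/ → [aː] (rule 4); /a/ → [aː] (rule 4); /e/ → [eː] (rule 4); /l/ → [ɫ] (rule 3).
All other segments surface unchanged.

4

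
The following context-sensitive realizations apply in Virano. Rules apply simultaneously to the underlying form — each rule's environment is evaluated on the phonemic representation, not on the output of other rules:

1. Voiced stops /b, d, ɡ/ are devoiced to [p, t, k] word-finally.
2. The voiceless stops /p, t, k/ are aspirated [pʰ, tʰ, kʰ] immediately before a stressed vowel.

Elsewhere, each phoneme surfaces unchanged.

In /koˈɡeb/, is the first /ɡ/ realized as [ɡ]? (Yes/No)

/ɡ/ (between /o/ and /e/) fails the environment for rule 1, so it stays [ɡ].
The actual realization is [ɡ], which matches [ɡ].

Yes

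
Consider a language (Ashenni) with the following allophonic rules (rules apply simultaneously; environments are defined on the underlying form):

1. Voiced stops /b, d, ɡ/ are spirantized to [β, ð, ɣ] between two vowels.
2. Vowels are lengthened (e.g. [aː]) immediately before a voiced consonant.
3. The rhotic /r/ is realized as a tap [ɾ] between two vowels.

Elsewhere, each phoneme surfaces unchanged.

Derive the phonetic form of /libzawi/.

/l/ stays [l].
Rule 2 applies to /i/ (between /l/ and /b/: before a voiced consonant) → [iː].
/b/ (between /i/ and /z/) fails the environment for rule 1, so it stays [b].
/z/ (between /b/ and /a/) is unaffected → [z].
/a/ (between /z/ and /w/) occurs before a voiced consonant → [aː] by rule 2.
/w/ (between /a/ and /i/): no rule targets it → [w].
/i/ (word-final) is in the target of rule 2 but the environment (before a voiced consonant) is not met → [i].

[liːbzaːwi]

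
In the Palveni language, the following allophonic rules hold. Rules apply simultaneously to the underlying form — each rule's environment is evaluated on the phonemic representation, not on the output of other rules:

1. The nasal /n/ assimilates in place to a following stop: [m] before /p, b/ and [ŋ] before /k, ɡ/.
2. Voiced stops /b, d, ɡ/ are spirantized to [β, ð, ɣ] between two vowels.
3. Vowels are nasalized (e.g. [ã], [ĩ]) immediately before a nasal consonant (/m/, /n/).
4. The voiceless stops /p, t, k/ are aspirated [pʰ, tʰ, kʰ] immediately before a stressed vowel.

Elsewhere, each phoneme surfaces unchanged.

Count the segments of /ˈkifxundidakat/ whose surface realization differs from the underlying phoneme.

3

Segments that undergo a rule: /k/ → [kʰ] (rule 4); /u/ → [ũ] (rule 3); /d/ → [ð] (rule 2).
All other segments surface unchanged.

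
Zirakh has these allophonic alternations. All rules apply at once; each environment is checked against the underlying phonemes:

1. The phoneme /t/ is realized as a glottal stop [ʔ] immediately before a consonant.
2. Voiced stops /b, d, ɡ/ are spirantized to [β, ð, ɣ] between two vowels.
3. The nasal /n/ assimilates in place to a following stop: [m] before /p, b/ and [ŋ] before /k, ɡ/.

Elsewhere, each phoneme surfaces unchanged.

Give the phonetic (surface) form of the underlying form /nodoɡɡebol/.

[noðoɡɡeβol]

/n/ (word-initial) fails the environment for rule 3, so it stays [n].
/o/ — not in any rule's target class → [o].
/d/ meets the environment for rule 2 (between two vowels) → [ð].
/o/ (between /d/ and /ɡ/) is unaffected → [o].
/ɡ/ — between /o/ and /ɡ/; rule 2 does not apply here → [ɡ].
/ɡ/ (between /ɡ/ and /e/) is in the target of rule 2 but the environment (between two vowels) is not met → [ɡ].
/e/ (between /ɡ/ and /b/): no rule targets it → [e].
/b/ meets the environment for rule 2 (between two vowels) → [β].
/o/ stays [o].
/l/ (word-final): no rule targets it → [l].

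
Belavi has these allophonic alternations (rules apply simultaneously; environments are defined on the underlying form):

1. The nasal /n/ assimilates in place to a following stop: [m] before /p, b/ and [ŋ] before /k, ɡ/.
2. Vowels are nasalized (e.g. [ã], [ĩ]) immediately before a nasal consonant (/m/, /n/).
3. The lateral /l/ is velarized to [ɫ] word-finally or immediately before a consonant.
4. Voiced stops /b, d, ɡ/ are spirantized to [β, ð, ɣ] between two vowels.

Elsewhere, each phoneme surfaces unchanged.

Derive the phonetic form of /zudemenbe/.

/u/ (between /z/ and /d/): rule 2 targets it, but not before a nasal consonant → unchanged [u].
/d/ (between /u/ and /e/): between two vowels, so rule 4 applies → [ð].
/e/ (between /d/ and /m/) occurs before a nasal consonant → [ẽ] by rule 2.
Rule 2 applies to /e/ (between /m/ and /n/: before a nasal consonant) → [ẽ].
/n/ — between /e/ and /b/, before a labial or velar stop — surfaces as [m] (rule 1).
/b/ — between /n/ and /e/; rule 4 does not apply here → [b].
/e/ (word-final) is in the target of rule 2 but the environment (before a nasal consonant) is not met → [e].

[zuðẽmẽmbe]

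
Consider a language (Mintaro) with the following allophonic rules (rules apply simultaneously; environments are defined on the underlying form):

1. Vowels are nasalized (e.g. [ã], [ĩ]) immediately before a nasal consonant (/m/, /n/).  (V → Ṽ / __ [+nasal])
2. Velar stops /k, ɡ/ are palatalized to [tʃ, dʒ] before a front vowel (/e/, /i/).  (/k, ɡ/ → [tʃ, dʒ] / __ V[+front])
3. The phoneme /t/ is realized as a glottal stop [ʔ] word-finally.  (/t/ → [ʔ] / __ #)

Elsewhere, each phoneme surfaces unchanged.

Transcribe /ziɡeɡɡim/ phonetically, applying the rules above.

[zidʒeɡdʒĩm]

/z/ (word-initial) is unaffected → [z].
/i/ (between /z/ and /ɡ/): rule 1 targets it, but not before a nasal consonant → unchanged [i].
/ɡ/ (between /i/ and /e/): before a front vowel, so rule 2 applies → [dʒ].
/e/ — between /ɡ/ and /ɡ/; rule 1 does not apply here → [e].
/ɡ/ — between /e/ and /ɡ/; rule 2 does not apply here → [ɡ].
/ɡ/ (between /ɡ/ and /i/) occurs before a front vowel → [dʒ] by rule 2.
/i/ (between /ɡ/ and /m/) occurs before a nasal consonant → [ĩ] by rule 1.
/m/ — not in any rule's target class → [m].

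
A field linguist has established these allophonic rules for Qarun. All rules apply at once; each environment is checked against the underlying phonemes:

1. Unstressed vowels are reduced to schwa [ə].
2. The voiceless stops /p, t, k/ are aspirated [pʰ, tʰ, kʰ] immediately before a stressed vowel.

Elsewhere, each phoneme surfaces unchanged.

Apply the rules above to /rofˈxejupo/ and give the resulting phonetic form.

/r/ stays [r].
/o/ (between /r/ and /f/) occurs in an unstressed syllable → [ə] by rule 1.
/f/ (between /o/ and /x/) is unaffected → [f].
/x/ — not in any rule's target class → [x].
/e/ (between /x/ and /j/) is in the target of rule 1 but the environment (in an unstressed syllable) is not met → [e].
/j/ (between /e/ and /u/): no rule targets it → [j].
/u/ (between /j/ and /p/) occurs in an unstressed syllable → [ə] by rule 1.
/p/ — between /u/ and /o/; rule 2 does not apply here → [p].
/o/ meets the environment for rule 1 (in an unstressed syllable) → [ə].

[rəfˈxejəpə]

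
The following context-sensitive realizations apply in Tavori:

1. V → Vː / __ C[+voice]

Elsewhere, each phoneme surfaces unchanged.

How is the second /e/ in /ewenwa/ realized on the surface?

/e/ meets the environment for rule 1 (before a voiced consonant) → [eː].

[eː]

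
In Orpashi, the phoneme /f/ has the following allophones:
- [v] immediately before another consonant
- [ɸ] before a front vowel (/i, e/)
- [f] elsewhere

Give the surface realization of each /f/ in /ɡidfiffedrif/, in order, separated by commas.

[ɸ], [v], [ɸ], [f]

Occurrence 1 (position 4): before a front vowel (/i, e/) → [ɸ].
Occurrence 2 (position 6): immediately before another consonant → [v].
Occurrence 3 (position 7): before a front vowel (/i, e/) → [ɸ].
Occurrence 4 (position 12): no conditioning environment matches → elsewhere allophone [f].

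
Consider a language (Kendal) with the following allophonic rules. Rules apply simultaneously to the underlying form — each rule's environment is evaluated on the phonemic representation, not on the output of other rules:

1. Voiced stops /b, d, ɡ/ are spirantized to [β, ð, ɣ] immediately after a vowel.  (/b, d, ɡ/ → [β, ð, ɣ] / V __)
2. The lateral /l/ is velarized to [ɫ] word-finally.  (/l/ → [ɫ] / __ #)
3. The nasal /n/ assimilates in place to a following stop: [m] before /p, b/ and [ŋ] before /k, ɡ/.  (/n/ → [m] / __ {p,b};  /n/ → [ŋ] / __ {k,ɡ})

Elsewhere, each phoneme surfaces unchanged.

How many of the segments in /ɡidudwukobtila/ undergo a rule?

Segments that undergo a rule: /d/ → [ð] (rule 1); /d/ → [ð] (rule 1); /b/ → [β] (rule 1).
All other segments surface unchanged.

3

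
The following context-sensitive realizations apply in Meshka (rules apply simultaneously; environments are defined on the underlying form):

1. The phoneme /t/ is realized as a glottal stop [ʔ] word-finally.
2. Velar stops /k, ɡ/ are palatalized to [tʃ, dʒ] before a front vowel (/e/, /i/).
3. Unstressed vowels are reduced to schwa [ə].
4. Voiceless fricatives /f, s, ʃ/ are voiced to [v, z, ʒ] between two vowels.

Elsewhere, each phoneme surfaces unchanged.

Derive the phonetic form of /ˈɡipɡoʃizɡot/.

/ɡ/ (word-initial) occurs before a front vowel → [dʒ] by rule 2.
/i/ (between /ɡ/ and /p/): rule 3 targets it, but not in an unstressed syllable → unchanged [i].
/p/ (between /i/ and /ɡ/) is unaffected → [p].
/ɡ/ — between /p/ and /o/; rule 2 does not apply here → [ɡ].
/o/ (between /ɡ/ and /ʃ/): in an unstressed syllable, so rule 3 applies → [ə].
/ʃ/ meets the environment for rule 4 (between two vowels) → [ʒ].
Rule 3 applies to /i/ (between /ʃ/ and /z/: in an unstressed syllable) → [ə].
/z/ stays [z].
/ɡ/ — between /z/ and /o/; rule 2 does not apply here → [ɡ].
/o/ (between /ɡ/ and /t/) occurs in an unstressed syllable → [ə] by rule 3.
/t/ (word-final) occurs word-finally → [ʔ] by rule 1.

[ˈdʒipɡəʒəzɡəʔ]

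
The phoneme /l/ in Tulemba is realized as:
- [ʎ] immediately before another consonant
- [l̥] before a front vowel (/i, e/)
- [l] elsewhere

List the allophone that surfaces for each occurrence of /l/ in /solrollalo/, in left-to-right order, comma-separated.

[ʎ], [ʎ], [l], [l]

Occurrence 1 (position 3): immediately before another consonant → [ʎ].
Occurrence 2 (position 6): immediately before another consonant → [ʎ].
Occurrence 3 (position 7): no conditioning environment matches → elsewhere allophone [l].
Occurrence 4 (position 9): no conditioning environment matches → elsewhere allophone [l].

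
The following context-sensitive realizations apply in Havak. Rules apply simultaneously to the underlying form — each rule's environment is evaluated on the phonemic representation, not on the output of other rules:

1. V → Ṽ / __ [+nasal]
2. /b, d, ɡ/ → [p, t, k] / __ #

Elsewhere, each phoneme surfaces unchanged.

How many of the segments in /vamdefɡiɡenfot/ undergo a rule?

Segments that undergo a rule: /a/ → [ã] (rule 1); /e/ → [ẽ] (rule 1).
All other segments surface unchanged.

2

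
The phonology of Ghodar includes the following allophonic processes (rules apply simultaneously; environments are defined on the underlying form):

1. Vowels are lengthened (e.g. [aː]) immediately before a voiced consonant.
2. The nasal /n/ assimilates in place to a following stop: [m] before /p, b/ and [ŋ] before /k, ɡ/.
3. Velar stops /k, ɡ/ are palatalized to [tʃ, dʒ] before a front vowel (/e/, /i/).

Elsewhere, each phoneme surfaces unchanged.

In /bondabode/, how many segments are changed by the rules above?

Segments that undergo a rule: /o/ → [oː] (rule 1); /a/ → [aː] (rule 1); /o/ → [oː] (rule 1).
All other segments surface unchanged.

3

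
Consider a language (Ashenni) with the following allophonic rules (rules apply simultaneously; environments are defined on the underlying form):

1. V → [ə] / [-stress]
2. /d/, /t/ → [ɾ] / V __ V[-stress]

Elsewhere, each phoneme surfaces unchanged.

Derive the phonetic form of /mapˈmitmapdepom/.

[məpˈmitməpdəpəm]

/m/ — not in any rule's target class → [m].
/a/ meets the environment for rule 1 (in an unstressed syllable) → [ə].
/p/ — not in any rule's target class → [p].
/m/ (between /p/ and /i/): no rule targets it → [m].
/i/ — between /m/ and /t/; rule 1 does not apply here → [i].
/t/ (between /i/ and /m/): rule 2 targets it, but not between a vowel and a following unstressed vowel → unchanged [t].
/m/ stays [m].
/a/ (between /m/ and /p/): in an unstressed syllable, so rule 1 applies → [ə].
/p/ (between /a/ and /d/): no rule targets it → [p].
/d/ (between /p/ and /e/) fails the environment for rule 2, so it stays [d].
/e/ meets the environment for rule 1 (in an unstressed syllable) → [ə].
/p/ — not in any rule's target class → [p].
Rule 1 applies to /o/ (between /p/ and /m/: in an unstressed syllable) → [ə].
/m/ (word-final): no rule targets it → [m].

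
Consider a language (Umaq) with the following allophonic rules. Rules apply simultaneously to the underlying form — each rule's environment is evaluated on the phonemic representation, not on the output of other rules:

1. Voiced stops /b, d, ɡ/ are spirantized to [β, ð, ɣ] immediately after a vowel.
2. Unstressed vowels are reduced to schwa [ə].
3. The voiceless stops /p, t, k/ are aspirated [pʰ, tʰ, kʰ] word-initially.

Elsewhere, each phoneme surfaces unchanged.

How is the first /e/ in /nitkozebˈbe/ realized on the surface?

/e/ meets the environment for rule 2 (in an unstressed syllable) → [ə].

[ə]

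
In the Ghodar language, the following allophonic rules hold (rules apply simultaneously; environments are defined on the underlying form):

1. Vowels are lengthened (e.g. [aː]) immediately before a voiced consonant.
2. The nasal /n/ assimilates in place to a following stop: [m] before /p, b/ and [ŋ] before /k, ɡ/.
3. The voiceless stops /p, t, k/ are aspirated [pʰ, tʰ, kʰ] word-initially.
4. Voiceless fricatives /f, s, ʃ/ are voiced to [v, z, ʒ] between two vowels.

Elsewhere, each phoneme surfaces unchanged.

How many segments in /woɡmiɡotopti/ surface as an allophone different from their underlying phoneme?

2

Segments that undergo a rule: /o/ → [oː] (rule 1); /i/ → [iː] (rule 1).
All other segments surface unchanged.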